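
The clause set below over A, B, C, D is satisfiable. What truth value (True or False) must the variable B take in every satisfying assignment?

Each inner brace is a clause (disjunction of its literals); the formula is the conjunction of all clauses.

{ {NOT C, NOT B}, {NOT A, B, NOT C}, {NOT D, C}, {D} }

False

Suppose B = true.
From the singleton clause (NOT C), C = false.
From the singleton clause (NOT D), D = false.
Now (D) is unsatisfied and unit — conflict.
So every satisfying assignment has B = False.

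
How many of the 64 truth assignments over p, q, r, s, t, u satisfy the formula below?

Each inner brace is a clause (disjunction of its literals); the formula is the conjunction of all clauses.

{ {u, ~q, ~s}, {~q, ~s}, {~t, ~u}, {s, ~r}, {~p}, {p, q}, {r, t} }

There are 2^6 = 64 truth assignments over (p, q, r, s, t, u).
Split on q. With q = 1, the clauses containing q are satisfied and ~q drops from the rest; 1 of the 2^5 = 32 assignments to the other variables satisfy what remains.
With q = 0, by the same count on the reduced clause set, 0 assignments work.
(One model: p=F, q=T, r=F, s=F, t=T, u=F.)
Total: 1 + 0 = 1.

1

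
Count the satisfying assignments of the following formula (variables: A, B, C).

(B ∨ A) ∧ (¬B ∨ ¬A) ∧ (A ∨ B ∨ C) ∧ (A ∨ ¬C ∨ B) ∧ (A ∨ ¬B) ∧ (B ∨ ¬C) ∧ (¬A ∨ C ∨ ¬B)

1

There are 2^3 = 8 truth assignments over (A, B, C).
Split on C. With C = True, the clauses containing C are satisfied and ¬C drops from the rest; 0 of the 2^2 = 4 assignments to the other variables satisfy what remains.
With C = False, by the same count on the reduced clause set, 1 assignment works.
Total: 0 + 1 = 1.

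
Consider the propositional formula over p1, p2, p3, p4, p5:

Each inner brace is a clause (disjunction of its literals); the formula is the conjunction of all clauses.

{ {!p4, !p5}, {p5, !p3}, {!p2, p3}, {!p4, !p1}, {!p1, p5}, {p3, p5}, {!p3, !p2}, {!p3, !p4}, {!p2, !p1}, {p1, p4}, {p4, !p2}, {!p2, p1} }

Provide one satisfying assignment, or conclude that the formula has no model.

Branch on p4: set p4 = false.
From the singleton clause (p1), p1 = true.
From the singleton clause (p5), p5 = true.
From the singleton clause (!p2), p2 = false.
No clause remains; p3 is free.

p1 ↦ true,  p2 ↦ false,  p3 ↦ true,  p4 ↦ false,  p5 ↦ true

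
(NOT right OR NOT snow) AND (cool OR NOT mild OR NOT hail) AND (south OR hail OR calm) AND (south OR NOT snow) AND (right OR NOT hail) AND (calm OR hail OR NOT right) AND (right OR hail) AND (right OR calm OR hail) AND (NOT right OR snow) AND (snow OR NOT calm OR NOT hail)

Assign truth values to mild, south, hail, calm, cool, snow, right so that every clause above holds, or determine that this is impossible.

UNSATISFIABLE

Try right = false.
From the singleton clause (NOT hail), hail = false.
But (hail) is also a unit clause — contradiction.
So right must be the other value — set right = true.
From the singleton clause (NOT snow), snow = false.
But (snow) is also a unit clause — contradiction.
Both values of right lead to a conflict.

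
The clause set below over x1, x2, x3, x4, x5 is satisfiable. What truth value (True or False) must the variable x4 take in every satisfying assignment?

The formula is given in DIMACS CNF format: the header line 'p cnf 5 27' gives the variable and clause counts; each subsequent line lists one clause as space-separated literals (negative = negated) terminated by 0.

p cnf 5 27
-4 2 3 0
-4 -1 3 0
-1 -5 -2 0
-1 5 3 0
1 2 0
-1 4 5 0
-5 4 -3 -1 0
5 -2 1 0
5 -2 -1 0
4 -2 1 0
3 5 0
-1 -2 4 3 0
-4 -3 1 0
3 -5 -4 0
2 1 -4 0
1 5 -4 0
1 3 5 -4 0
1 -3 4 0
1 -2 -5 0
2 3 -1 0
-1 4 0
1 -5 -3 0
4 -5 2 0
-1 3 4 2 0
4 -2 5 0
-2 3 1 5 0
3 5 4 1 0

Suppose x4 = False.
From the singleton clause (¬x1), x1 = False.
From the singleton clause (x2), x2 = True.
Now (¬x2) is unsatisfied and unit — conflict.
So every satisfying assignment has x4 = True.

True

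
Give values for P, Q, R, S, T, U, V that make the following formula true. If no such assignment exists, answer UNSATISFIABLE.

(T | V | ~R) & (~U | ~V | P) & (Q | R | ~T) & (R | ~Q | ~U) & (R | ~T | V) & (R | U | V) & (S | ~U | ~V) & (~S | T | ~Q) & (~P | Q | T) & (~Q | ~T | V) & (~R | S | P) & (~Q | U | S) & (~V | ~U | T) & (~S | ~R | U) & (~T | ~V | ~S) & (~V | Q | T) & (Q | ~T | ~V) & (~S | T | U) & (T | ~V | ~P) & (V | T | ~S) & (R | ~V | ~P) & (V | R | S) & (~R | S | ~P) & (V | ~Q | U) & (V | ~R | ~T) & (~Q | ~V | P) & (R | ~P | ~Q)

UNSATISFIABLE

Branch on T: set T = 1.
Branch on Q: set Q = 1.
Unit clause (V) forces V = 1.
Unit clause (~S) forces S = 0.
Unit clause (~U) forces U = 0.
That conflicts with the unit clause (U).
Backtrack on Q: now try Q = 0.
Unit clause (R) forces R = 1.
Unit clause (~V) forces V = 0.
That conflicts with the unit clause (V).
Either choice for Q ends in contradiction.
Backtrack on T: now try T = 0.
Branch on V: set V = 1.
Unit clause (~U) forces U = 0.
Unit clause (Q) forces Q = 1.
Unit clause (~S) forces S = 0.
That conflicts with the unit clause (S).
Backtrack on V: now try V = 0.
Unit clause (~R) forces R = 0.
Unit clause (U) forces U = 1.
Unit clause (~Q) forces Q = 0.
Unit clause (~P) forces P = 0.
Unit clause (~S) forces S = 0.
That conflicts with the unit clause (S).
Either choice for V ends in contradiction.
Either choice for T ends in contradiction.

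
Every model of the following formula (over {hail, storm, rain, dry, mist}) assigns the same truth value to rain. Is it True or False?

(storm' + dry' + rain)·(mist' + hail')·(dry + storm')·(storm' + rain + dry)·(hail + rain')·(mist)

Suppose rain = 1.
(hail) alone gives hail = 1.
(mist') alone gives mist = 0.
Now (mist) is unsatisfied and unit — conflict.
So every satisfying assignment has rain = False.

False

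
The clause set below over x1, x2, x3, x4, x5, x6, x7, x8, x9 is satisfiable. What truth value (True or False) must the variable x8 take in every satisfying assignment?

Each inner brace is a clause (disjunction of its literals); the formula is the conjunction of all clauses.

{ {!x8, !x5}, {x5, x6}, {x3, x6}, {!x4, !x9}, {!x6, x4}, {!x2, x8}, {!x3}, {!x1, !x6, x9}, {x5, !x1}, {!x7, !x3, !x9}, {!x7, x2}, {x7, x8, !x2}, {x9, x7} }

True

Suppose x8 = false.
Unit clause (!x2) forces x2 = false.
Unit clause (!x3) forces x3 = false.
Unit clause (x6) forces x6 = true.
Unit clause (x4) forces x4 = true.
Unit clause (!x9) forces x9 = false.
Unit clause (!x1) forces x1 = false.
Unit clause (!x7) forces x7 = false.
Now (x7) is unsatisfied and unit — conflict.
So every satisfying assignment has x8 = True.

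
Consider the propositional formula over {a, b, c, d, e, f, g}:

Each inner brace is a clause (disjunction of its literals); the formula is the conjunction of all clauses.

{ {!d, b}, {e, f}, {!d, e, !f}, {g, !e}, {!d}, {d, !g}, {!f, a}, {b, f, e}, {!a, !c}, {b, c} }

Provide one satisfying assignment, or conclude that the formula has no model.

Unit clause (!d) forces d = false.
Unit clause (!g) forces g = false.
Unit clause (!e) forces e = false.
Unit clause (f) forces f = true.
Unit clause (a) forces a = true.
Unit clause (!c) forces c = false.
Unit clause (b) forces b = true.
Every clause now holds.

a ↦ true, b ↦ true, c ↦ false, d ↦ false, e ↦ false, f ↦ true, g ↦ false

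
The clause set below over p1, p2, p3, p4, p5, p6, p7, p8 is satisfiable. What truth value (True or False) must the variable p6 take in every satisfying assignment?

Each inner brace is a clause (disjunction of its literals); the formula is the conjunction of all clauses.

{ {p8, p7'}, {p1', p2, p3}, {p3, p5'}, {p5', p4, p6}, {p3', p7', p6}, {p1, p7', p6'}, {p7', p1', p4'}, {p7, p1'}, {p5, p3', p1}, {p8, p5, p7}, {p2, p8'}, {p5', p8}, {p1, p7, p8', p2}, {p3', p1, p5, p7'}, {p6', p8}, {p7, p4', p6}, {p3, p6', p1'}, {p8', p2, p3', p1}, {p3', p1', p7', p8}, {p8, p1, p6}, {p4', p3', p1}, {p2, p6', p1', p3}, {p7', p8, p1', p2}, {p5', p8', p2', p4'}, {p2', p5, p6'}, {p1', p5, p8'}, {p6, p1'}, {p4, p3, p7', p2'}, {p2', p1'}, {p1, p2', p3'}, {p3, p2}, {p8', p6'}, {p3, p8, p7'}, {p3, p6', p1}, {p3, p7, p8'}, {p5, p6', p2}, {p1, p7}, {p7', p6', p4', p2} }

False

Suppose p6 = 1.
From the singleton clause (p8), p8 = 1.
But (p8') is also a unit clause — contradiction.
So every satisfying assignment has p6 = False.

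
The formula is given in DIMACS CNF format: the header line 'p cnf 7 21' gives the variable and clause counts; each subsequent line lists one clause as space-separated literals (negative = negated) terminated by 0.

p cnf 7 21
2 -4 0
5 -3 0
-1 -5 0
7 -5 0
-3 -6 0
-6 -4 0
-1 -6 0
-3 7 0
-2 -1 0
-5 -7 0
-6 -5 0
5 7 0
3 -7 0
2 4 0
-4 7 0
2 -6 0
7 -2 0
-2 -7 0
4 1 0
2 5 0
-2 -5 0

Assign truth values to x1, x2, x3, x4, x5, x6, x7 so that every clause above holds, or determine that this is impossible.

Try x2 = True.
The clause (¬x1) is unit, so x1 = False.
The clause (x7) is unit, so x7 = True.
But (¬x7) is also a unit clause — contradiction.
Undo x2 and try x2 = False.
The clause (¬x4) is unit, so x4 = False.
But (x4) is also a unit clause — contradiction.
Neither x2 = True nor x2 = False works.

UNSATISFIABLE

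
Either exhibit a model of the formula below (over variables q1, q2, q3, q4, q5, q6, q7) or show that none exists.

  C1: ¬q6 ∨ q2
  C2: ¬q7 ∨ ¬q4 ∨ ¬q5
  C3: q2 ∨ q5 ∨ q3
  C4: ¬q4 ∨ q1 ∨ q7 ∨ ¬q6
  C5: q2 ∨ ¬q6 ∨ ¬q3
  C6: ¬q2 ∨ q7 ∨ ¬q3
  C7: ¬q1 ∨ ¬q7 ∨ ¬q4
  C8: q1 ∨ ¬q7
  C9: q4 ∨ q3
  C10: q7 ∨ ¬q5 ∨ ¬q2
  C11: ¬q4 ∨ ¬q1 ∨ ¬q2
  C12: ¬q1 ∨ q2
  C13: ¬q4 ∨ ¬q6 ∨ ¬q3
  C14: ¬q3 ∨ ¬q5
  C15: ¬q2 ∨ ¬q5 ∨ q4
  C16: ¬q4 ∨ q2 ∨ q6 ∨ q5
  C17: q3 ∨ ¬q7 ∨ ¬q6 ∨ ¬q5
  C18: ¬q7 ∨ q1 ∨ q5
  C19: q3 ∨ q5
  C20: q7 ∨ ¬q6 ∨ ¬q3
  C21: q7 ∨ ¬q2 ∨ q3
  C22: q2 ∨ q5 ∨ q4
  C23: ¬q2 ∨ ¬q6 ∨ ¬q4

Try q6 = False.
Try q1 = False.
Unit clause (¬q7) forces q7 = False.
Try q2 = False.
Try q5 = True.
Unit clause (¬q3) forces q3 = False.
Unit clause (q4) forces q4 = True.
This assignment satisfies each clause.

q1: False; q2: False; q3: False; q4: True; q5: True; q6: False; q7: False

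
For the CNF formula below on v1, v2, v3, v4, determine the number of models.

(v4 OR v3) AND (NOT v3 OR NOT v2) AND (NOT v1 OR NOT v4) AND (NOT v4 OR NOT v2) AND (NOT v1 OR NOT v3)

There are 2^4 = 16 truth assignments over (v1, v2, v3, v4).
Split on v3. With v3 = true, the clauses containing v3 are satisfied and NOT v3 drops from the rest; 2 of the 2^3 = 8 assignments to the other variables satisfy what remains.
With v3 = false, by the same count on the reduced clause set, 1 assignment works.
Total: 2 + 1 = 3.

3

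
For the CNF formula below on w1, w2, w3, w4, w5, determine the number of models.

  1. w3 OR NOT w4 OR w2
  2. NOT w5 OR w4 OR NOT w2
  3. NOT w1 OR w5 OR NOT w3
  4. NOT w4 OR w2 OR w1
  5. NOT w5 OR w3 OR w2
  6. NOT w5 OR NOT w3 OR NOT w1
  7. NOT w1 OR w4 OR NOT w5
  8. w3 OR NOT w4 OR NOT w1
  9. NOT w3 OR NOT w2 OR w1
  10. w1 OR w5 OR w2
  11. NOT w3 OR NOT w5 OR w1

5

There are 2^5 = 32 truth assignments over (w1, w2, w3, w4, w5).
Split on w4. With w4 = true, the clauses containing w4 are satisfied and NOT w4 drops from the rest; 2 of the 2^4 = 16 assignments to the other variables satisfy what remains.
With w4 = false, by the same count on the reduced clause set, 3 assignments work.
(One model: w1=F, w2=T, w3=F, w4=F, w5=F.)
Total: 2 + 3 = 5.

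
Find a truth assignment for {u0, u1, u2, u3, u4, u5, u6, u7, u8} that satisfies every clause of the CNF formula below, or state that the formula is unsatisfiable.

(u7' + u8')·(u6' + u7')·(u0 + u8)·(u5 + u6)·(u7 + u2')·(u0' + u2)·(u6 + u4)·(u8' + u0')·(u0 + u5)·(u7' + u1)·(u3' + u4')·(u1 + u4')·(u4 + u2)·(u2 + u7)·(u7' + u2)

u0: 1, u1: 1, u2: 1, u3: 0, u4: 1, u5: 1, u6: 0, u7: 1, u8: 0

Branch on u7: set u7 = 1.
The clause (u8') is unit, so u8 = 0.
The clause (u6') is unit, so u6 = 0.
The clause (u0) is unit, so u0 = 1.
The clause (u5) is unit, so u5 = 1.
The clause (u2) is unit, so u2 = 1.
The clause (u4) is unit, so u4 = 1.
The clause (u1) is unit, so u1 = 1.
The clause (u3') is unit, so u3 = 0.
This assignment satisfies each clause.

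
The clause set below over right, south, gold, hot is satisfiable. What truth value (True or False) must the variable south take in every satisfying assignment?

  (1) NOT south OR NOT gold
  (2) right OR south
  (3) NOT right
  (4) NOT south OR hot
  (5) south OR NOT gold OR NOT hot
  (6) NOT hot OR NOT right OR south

Suppose south = false.
Unit clause (right) forces right = true.
But (NOT right) is also a unit clause — contradiction.
So every satisfying assignment has south = True.

True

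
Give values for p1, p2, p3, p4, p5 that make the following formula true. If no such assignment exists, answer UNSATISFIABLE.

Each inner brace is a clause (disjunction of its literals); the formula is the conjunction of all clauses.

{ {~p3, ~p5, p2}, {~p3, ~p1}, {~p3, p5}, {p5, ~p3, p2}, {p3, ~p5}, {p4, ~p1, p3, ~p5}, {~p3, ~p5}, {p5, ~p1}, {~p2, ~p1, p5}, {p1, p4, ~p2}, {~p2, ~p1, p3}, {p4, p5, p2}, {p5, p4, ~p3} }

p1: 0, p2: 0, p3: 0, p4: 1, p5: 0

Try p3 = 0.
From the singleton clause (~p5), p5 = 0.
From the singleton clause (~p1), p1 = 0.
Try p4 = 1.
No clause remains; p2 is free.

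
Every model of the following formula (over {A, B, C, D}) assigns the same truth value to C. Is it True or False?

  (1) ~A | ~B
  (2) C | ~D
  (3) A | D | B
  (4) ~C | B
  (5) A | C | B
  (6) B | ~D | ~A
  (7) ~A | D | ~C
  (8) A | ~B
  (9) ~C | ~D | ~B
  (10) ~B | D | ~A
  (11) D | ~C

Suppose C = 1.
(B) alone gives B = 1.
(~A) alone gives A = 0.
Now (A) is unsatisfied and unit — conflict.
So every satisfying assignment has C = False.

False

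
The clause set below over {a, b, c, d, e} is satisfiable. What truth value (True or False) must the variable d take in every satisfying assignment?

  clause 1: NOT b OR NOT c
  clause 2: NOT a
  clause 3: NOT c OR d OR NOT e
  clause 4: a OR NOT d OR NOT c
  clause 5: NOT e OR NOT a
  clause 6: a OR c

False

Suppose d = true.
Unit clause (NOT a) forces a = false.
Unit clause (NOT c) forces c = false.
But (c) is also a unit clause — contradiction.
So every satisfying assignment has d = False.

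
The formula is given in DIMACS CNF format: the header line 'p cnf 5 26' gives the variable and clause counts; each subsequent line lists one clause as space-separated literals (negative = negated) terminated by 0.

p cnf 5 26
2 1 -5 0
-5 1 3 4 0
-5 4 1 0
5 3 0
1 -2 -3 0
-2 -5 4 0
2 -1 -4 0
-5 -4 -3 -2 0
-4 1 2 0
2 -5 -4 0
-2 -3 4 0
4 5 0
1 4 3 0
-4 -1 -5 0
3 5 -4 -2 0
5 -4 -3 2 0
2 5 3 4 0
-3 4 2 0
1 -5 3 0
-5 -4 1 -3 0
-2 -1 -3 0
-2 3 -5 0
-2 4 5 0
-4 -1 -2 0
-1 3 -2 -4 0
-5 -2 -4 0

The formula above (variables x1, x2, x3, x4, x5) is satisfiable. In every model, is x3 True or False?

False

Suppose x3 = True.
Suppose x1 = True.
(¬x2) alone gives x2 = False.
(¬x4) alone gives x4 = False.
That conflicts with the unit clause (x4).
That branch fails; take x1 = False instead.
(¬x2) alone gives x2 = False.
(¬x5) alone gives x5 = False.
(¬x4) alone gives x4 = False.
That conflicts with the unit clause (x4).
Both values of x1 lead to a conflict.
So every satisfying assignment has x3 = False.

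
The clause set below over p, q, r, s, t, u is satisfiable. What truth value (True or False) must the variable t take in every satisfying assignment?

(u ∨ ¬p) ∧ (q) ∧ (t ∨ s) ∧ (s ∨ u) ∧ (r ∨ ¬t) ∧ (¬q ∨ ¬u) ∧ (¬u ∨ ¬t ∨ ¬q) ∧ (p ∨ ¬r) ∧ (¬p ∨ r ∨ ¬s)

False

Suppose t = True.
(q) alone gives q = True.
(r) alone gives r = True.
(¬u) alone gives u = False.
(¬p) alone gives p = False.
Now (p) is unsatisfied and unit — conflict.
So every satisfying assignment has t = False.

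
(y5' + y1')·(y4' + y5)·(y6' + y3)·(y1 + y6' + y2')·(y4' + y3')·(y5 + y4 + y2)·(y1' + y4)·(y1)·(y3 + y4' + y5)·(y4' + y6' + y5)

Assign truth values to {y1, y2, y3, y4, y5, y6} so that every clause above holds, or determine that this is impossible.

UNSATISFIABLE

(y1) alone gives y1 = 1.
(y5') alone gives y5 = 0.
(y4') alone gives y4 = 0.
But (y4) is also a unit clause — contradiction.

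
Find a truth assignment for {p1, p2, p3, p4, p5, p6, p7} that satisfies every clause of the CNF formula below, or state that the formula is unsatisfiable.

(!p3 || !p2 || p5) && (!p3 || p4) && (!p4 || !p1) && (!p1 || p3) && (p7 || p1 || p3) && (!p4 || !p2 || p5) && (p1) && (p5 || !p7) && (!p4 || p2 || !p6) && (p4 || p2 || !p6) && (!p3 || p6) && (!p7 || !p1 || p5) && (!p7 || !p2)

UNSATISFIABLE

The clause (p1) is unit, so p1 = true.
The clause (!p4) is unit, so p4 = false.
The clause (!p3) is unit, so p3 = false.
Now (p3) is unsatisfied and unit — conflict.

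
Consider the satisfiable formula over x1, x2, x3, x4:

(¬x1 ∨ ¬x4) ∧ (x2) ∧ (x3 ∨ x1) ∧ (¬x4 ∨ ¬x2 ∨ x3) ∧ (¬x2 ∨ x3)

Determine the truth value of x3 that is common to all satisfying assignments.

True

Suppose x3 = False.
From the singleton clause (x2), x2 = True.
That conflicts with the unit clause (¬x2).
So every satisfying assignment has x3 = True.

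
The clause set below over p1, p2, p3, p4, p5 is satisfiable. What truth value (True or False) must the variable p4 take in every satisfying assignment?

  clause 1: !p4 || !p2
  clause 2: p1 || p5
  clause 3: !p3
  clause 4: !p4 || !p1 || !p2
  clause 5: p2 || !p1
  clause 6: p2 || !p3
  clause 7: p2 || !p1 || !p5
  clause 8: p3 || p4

Suppose p4 = false.
From the singleton clause (!p3), p3 = false.
That conflicts with the unit clause (p3).
So every satisfying assignment has p4 = True.

True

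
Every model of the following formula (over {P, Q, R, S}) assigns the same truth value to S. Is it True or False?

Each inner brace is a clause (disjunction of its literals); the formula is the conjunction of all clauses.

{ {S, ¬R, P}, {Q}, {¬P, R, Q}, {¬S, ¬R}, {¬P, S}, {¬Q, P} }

Suppose S = False.
From the singleton clause (Q), Q = True.
From the singleton clause (¬P), P = False.
That conflicts with the unit clause (P).
So every satisfying assignment has S = True.

True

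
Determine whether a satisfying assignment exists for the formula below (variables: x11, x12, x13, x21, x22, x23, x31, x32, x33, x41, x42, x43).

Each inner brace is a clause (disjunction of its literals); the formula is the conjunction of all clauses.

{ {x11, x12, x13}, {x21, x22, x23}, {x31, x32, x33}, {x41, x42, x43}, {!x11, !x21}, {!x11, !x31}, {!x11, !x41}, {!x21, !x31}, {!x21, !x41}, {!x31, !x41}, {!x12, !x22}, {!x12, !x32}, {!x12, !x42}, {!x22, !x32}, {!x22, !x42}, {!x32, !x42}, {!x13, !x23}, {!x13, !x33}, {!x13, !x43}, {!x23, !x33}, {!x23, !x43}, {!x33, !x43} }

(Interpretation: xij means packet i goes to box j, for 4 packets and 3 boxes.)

Suppose x11 = false.
Suppose x12 = true.
(!x22) alone gives x22 = false.
(!x32) alone gives x32 = false.
(!x42) alone gives x42 = false.
Suppose x21 = true.
(!x31) alone gives x31 = false.
(x33) alone gives x33 = true.
(!x41) alone gives x41 = false.
(x43) alone gives x43 = true.
Now (!x43) is unsatisfied and unit — conflict.
Undo x21 and try x21 = false.
(x23) alone gives x23 = true.
(!x13) alone gives x13 = false.
(!x33) alone gives x33 = false.
(x31) alone gives x31 = true.
(!x41) alone gives x41 = false.
(x43) alone gives x43 = true.
Now (!x43) is unsatisfied and unit — conflict.
Either choice for x21 ends in contradiction.
Undo x12 and try x12 = false.
(x13) alone gives x13 = true.
(!x23) alone gives x23 = false.
(!x33) alone gives x33 = false.
(!x43) alone gives x43 = false.
Suppose x21 = true.
(!x31) alone gives x31 = false.
(x32) alone gives x32 = true.
(!x41) alone gives x41 = false.
(x42) alone gives x42 = true.
Now (!x42) is unsatisfied and unit — conflict.
Undo x21 and try x21 = false.
(x22) alone gives x22 = true.
(!x32) alone gives x32 = false.
(x31) alone gives x31 = true.
(!x41) alone gives x41 = false.
(x42) alone gives x42 = true.
Now (!x42) is unsatisfied and unit — conflict.
Either choice for x21 ends in contradiction.
Either choice for x12 ends in contradiction.
Undo x11 and try x11 = true.
(!x21) alone gives x21 = false.
(!x31) alone gives x31 = false.
(!x41) alone gives x41 = false.
Suppose x22 = true.
(!x12) alone gives x12 = false.
(!x32) alone gives x32 = false.
(x33) alone gives x33 = true.
(!x42) alone gives x42 = false.
(x43) alone gives x43 = true.
Now (!x43) is unsatisfied and unit — conflict.
Undo x22 and try x22 = false.
(x23) alone gives x23 = true.
(!x13) alone gives x13 = false.
(!x33) alone gives x33 = false.
(x32) alone gives x32 = true.
(!x12) alone gives x12 = false.
(!x42) alone gives x42 = false.
(x43) alone gives x43 = true.
Now (!x43) is unsatisfied and unit — conflict.
Either choice for x22 ends in contradiction.
Either choice for x11 ends in contradiction.
No assignment satisfies every clause.

No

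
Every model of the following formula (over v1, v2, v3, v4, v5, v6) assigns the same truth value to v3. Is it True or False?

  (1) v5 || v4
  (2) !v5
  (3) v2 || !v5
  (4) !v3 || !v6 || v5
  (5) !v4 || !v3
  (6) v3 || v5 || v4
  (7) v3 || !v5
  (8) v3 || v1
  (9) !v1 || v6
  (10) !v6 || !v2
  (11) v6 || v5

False

Suppose v3 = true.
From the singleton clause (!v5), v5 = false.
From the singleton clause (v4), v4 = true.
Now (!v4) is unsatisfied and unit — conflict.
So every satisfying assignment has v3 = False.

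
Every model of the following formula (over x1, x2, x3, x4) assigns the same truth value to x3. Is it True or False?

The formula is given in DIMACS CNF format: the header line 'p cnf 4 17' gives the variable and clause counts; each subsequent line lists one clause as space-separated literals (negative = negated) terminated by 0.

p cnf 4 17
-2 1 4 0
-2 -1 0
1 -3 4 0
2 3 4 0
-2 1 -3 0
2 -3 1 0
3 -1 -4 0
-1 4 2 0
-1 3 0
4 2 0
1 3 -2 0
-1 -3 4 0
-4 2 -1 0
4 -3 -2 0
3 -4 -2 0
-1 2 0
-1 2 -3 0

False

Suppose x3 = True.
Suppose x2 = False.
From the singleton clause (x1), x1 = True.
But (¬x1) is also a unit clause — contradiction.
Backtrack on x2: now try x2 = True.
From the singleton clause (¬x1), x1 = False.
But (x1) is also a unit clause — contradiction.
Both values of x2 lead to a conflict.
So every satisfying assignment has x3 = False.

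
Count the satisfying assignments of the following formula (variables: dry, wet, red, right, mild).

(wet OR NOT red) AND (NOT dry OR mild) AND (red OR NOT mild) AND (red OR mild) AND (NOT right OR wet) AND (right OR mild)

There are 2^5 = 32 truth assignments over (dry, wet, red, right, mild).
Split on dry. With dry = true, the clauses containing dry are satisfied and NOT dry drops from the rest; 2 of the 2^4 = 16 assignments to the other variables satisfy what remains.
With dry = false, by the same count on the reduced clause set, 3 assignments work.
(One model: dry=F, wet=T, red=T, right=F, mild=T.)
Total: 2 + 3 = 5.

5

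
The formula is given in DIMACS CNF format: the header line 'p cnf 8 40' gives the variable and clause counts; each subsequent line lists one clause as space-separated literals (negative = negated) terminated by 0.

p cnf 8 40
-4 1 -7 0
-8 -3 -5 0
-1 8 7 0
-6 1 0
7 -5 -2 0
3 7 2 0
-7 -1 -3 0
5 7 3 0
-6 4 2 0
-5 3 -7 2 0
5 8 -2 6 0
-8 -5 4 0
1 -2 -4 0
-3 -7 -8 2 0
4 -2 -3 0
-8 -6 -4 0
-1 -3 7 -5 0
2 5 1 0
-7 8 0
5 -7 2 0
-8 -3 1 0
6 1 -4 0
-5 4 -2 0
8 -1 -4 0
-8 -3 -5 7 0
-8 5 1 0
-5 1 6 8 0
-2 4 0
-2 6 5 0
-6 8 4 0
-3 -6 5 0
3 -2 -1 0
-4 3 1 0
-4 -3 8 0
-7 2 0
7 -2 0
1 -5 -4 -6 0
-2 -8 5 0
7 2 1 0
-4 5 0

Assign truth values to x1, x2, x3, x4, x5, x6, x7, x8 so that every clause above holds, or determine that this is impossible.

Branch on x6: set x6 = False.
Branch on x7: set x7 = False.
(¬x2) alone gives x2 = False.
(x3) alone gives x3 = True.
(x1) alone gives x1 = True.
(x8) alone gives x8 = True.
(¬x5) alone gives x5 = False.
(¬x4) alone gives x4 = False.
Every clause now holds.

x1: True,  x2: False,  x3: True,  x4: False,  x5: False,  x6: False,  x7: False,  x8: True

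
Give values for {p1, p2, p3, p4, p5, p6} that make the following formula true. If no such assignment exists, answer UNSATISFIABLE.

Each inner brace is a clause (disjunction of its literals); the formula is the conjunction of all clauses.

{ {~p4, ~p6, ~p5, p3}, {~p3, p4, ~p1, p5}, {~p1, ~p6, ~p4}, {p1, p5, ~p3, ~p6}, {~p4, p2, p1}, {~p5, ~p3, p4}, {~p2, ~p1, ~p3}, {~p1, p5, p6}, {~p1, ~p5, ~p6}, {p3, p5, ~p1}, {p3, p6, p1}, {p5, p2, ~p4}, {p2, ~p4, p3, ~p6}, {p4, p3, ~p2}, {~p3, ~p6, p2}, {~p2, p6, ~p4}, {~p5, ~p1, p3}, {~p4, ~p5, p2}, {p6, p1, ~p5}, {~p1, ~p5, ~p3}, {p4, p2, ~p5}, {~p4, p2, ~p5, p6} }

p1=0,  p2=1,  p3=0,  p4=1,  p5=0,  p6=1

Try p1 = 0.
Try p4 = 1.
From the singleton clause (p2), p2 = 1.
From the singleton clause (p6), p6 = 1.
Try p5 = 0.
From the singleton clause (~p3), p3 = 0.
All clauses are satisfied.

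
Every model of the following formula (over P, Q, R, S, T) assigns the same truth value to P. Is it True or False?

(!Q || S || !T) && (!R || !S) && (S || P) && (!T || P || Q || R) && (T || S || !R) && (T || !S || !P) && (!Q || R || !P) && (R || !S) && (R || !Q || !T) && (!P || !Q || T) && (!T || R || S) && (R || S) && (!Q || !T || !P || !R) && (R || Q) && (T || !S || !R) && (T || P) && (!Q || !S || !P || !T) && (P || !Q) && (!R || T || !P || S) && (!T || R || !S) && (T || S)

True

Suppose P = false.
(S) alone gives S = true.
(!R) alone gives R = false.
Now (R) is unsatisfied and unit — conflict.
So every satisfying assignment has P = True.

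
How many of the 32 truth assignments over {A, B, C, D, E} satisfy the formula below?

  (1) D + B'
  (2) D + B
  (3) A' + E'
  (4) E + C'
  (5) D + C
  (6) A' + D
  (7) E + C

4

There are 2^5 = 32 truth assignments over (A, B, C, D, E).
Split on E. With E = 1, the clauses containing E are satisfied and E' drops from the rest; 4 of the 2^4 = 16 assignments to the other variables satisfy what remains.
With E = 0, by the same count on the reduced clause set, 0 assignments work.
(One model: A=F, B=F, C=F, D=T, E=T.)
Total: 4 + 0 = 4.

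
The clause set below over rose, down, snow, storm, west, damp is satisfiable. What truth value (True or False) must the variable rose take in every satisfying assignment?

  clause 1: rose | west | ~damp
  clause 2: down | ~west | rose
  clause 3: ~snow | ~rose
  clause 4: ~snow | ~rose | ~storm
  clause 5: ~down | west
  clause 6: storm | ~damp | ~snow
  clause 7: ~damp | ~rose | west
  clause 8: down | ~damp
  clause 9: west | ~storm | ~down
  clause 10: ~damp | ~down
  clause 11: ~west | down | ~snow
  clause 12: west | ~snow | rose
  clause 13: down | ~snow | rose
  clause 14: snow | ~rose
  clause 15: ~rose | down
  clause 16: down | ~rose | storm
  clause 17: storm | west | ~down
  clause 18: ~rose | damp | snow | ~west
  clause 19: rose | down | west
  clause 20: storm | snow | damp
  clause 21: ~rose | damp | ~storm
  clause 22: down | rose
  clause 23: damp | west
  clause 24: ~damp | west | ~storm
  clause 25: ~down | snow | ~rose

False

Suppose rose = 1.
From the singleton clause (~snow), snow = 0.
But (snow) is also a unit clause — contradiction.
So every satisfying assignment has rose = False.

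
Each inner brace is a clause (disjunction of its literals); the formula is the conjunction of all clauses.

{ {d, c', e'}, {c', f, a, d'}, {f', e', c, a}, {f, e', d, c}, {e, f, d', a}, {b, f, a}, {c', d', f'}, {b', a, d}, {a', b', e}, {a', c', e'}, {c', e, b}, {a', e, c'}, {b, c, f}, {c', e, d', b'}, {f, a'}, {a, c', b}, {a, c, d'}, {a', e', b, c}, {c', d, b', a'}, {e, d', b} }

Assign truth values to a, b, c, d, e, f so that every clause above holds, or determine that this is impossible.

a: 1; b: 1; c: 0; d: 1; e: 1; f: 1

Suppose f = 1.
Suppose c = 0.
Suppose e = 1.
Unit clause (a) forces a = 1.
Unit clause (b) forces b = 1.
No clause remains; d is free.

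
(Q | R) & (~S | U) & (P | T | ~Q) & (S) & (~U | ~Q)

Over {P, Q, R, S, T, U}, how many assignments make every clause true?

4

There are 2^6 = 64 truth assignments over (P, Q, R, S, T, U).
Split on S. With S = 1, the clauses containing S are satisfied and ~S drops from the rest; 4 of the 2^5 = 32 assignments to the other variables satisfy what remains.
With S = 0, by the same count on the reduced clause set, 0 assignments work.
Total: 4 + 0 = 4.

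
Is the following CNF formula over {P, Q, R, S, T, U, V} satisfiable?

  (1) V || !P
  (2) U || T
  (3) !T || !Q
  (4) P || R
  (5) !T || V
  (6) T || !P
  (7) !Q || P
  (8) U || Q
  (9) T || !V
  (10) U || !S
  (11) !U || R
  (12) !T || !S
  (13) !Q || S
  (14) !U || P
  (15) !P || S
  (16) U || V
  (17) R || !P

No, unsatisfiable

Try V = true.
From the singleton clause (T), T = true.
From the singleton clause (!Q), Q = false.
From the singleton clause (U), U = true.
From the singleton clause (R), R = true.
From the singleton clause (!S), S = false.
From the singleton clause (P), P = true.
But (!P) is also a unit clause — contradiction.
So V must be the other value — set V = false.
From the singleton clause (!P), P = false.
From the singleton clause (R), R = true.
From the singleton clause (!T), T = false.
From the singleton clause (U), U = true.
But (!U) is also a unit clause — contradiction.
Both values of V lead to a conflict.
No assignment satisfies every clause.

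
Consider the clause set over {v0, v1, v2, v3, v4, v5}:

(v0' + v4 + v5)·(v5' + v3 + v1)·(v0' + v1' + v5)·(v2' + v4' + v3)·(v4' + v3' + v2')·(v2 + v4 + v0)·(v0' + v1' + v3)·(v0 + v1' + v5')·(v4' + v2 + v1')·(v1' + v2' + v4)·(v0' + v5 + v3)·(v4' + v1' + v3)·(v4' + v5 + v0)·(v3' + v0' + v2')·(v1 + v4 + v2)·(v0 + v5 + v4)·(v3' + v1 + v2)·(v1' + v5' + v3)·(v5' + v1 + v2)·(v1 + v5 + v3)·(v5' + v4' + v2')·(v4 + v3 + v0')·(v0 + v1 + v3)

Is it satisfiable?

Suppose v0 = 1.
Suppose v4 = 0.
(v5) alone gives v5 = 1.
(v3) alone gives v3 = 1.
(v2') alone gives v2 = 0.
(v1) alone gives v1 = 1.
Every clause now holds.
A satisfying assignment: v0 ↦ 1, v1 ↦ 1, v2 ↦ 0, v3 ↦ 1, v4 ↦ 0, v5 ↦ 1.

Satisfiable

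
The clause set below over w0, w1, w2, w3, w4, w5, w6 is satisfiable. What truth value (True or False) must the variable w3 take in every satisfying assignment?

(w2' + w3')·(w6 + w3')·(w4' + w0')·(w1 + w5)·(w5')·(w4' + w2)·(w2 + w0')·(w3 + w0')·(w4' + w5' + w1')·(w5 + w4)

Suppose w3 = 1.
From the singleton clause (w2'), w2 = 0.
From the singleton clause (w6), w6 = 1.
From the singleton clause (w5'), w5 = 0.
From the singleton clause (w1), w1 = 1.
From the singleton clause (w4'), w4 = 0.
Now (w4) is unsatisfied and unit — conflict.
So every satisfying assignment has w3 = False.

False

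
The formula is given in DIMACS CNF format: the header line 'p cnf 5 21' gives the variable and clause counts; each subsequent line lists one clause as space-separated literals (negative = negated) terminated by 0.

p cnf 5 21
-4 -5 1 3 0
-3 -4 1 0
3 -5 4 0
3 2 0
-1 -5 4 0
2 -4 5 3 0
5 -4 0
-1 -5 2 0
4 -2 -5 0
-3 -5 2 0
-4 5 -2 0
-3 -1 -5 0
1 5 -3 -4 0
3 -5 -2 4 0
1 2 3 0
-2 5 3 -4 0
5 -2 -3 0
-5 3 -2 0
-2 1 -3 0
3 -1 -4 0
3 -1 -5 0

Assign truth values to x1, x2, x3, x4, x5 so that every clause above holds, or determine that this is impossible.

x1: True,  x2: True,  x3: False,  x4: False,  x5: False

Try x3 = False.
From the singleton clause (x2), x2 = True.
From the singleton clause (¬x5), x5 = False.
From the singleton clause (¬x4), x4 = False.
No clause remains; x1 is free.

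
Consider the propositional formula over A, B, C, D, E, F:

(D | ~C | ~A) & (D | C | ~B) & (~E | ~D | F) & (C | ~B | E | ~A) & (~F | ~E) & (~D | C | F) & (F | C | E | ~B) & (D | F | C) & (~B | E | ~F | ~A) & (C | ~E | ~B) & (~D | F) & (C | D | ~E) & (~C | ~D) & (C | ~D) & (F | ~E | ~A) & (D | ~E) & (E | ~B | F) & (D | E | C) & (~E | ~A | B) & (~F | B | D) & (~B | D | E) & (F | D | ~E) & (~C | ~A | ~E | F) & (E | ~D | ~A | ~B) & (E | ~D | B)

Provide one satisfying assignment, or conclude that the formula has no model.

Case F = 0:
Unit clause (~D) forces D = 0.
Unit clause (C) forces C = 1.
Unit clause (~A) forces A = 0.
Unit clause (~E) forces E = 0.
Unit clause (~B) forces B = 0.
Every clause now holds.

A=0, B=0, C=1, D=0, E=0, F=0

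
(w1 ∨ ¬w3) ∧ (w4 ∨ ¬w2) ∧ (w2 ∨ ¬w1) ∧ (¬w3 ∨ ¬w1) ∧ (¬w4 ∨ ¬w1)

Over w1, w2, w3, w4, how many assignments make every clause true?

There are 2^4 = 16 truth assignments over (w1, w2, w3, w4).
Check each against the 5 clauses (columns in the order w1, w2, w3, w4):
  F F F F  ✓ satisfies all
  F F F T  ✓ satisfies all
  F F T F  ✗ fails (w1 ∨ ¬w3)
  F F T T  ✗ fails (w1 ∨ ¬w3)
  F T F F  ✗ fails (w4 ∨ ¬w2)
  F T F T  ✓ satisfies all
  F T T F  ✗ fails (w1 ∨ ¬w3)
  F T T T  ✗ fails (w1 ∨ ¬w3)
  T F F F  ✗ fails (w2 ∨ ¬w1)
  T F F T  ✗ fails (w2 ∨ ¬w1)
  T F T F  ✗ fails (w2 ∨ ¬w1)
  T F T T  ✗ fails (w2 ∨ ¬w1)
  T T F F  ✗ fails (w4 ∨ ¬w2)
  T T F T  ✗ fails (¬w4 ∨ ¬w1)
  T T T F  ✗ fails (w4 ∨ ¬w2)
  T T T T  ✗ fails (¬w3 ∨ ¬w1)
3 of the 16 rows are models.

3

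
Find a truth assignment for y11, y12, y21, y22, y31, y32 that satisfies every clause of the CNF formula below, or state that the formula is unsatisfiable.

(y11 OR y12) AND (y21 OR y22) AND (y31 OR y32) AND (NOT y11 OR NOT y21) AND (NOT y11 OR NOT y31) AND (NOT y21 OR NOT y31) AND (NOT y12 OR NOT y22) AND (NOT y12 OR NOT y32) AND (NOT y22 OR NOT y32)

UNSATISFIABLE

Try y11 = true.
The clause (NOT y21) is unit, so y21 = false.
The clause (y22) is unit, so y22 = true.
The clause (NOT y31) is unit, so y31 = false.
The clause (y32) is unit, so y32 = true.
But (NOT y32) is also a unit clause — contradiction.
Backtrack on y11: now try y11 = false.
The clause (y12) is unit, so y12 = true.
The clause (NOT y22) is unit, so y22 = false.
The clause (y21) is unit, so y21 = true.
The clause (NOT y31) is unit, so y31 = false.
The clause (y32) is unit, so y32 = true.
But (NOT y32) is also a unit clause — contradiction.
Both values of y11 lead to a conflict.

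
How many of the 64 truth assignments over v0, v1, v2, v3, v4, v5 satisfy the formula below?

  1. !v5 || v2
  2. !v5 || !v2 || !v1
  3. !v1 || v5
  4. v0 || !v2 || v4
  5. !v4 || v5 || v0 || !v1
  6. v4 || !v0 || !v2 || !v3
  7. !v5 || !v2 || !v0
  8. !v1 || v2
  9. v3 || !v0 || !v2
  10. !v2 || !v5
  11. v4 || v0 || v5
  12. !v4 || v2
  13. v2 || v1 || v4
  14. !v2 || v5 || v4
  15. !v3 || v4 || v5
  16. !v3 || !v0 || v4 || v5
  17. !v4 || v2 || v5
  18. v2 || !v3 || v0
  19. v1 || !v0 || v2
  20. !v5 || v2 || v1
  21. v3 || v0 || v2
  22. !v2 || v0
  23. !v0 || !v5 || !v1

There are 2^6 = 64 truth assignments over (v0, v1, v2, v3, v4, v5).
Split on v0. With v0 = true, the clauses containing v0 are satisfied and !v0 drops from the rest; 1 of the 2^5 = 32 assignments to the other variables satisfy what remains.
With v0 = false, by the same count on the reduced clause set, 0 assignments work.
(One model: v0=T, v1=F, v2=T, v3=T, v4=T, v5=F.)
Total: 1 + 0 = 1.

1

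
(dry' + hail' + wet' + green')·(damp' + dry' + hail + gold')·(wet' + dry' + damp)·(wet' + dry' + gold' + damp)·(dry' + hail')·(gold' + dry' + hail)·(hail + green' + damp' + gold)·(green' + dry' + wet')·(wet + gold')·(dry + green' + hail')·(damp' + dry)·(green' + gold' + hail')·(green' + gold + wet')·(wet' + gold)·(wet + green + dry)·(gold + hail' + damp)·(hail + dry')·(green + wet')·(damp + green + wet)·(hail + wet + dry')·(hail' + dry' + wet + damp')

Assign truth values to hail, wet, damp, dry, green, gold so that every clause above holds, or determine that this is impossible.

hail=0,  wet=1,  damp=0,  dry=0,  green=1,  gold=1

Suppose dry = 0.
(damp') alone gives damp = 0.
Suppose wet = 1.
(gold) alone gives gold = 1.
(green) alone gives green = 1.
(hail') alone gives hail = 0.
Every clause now holds.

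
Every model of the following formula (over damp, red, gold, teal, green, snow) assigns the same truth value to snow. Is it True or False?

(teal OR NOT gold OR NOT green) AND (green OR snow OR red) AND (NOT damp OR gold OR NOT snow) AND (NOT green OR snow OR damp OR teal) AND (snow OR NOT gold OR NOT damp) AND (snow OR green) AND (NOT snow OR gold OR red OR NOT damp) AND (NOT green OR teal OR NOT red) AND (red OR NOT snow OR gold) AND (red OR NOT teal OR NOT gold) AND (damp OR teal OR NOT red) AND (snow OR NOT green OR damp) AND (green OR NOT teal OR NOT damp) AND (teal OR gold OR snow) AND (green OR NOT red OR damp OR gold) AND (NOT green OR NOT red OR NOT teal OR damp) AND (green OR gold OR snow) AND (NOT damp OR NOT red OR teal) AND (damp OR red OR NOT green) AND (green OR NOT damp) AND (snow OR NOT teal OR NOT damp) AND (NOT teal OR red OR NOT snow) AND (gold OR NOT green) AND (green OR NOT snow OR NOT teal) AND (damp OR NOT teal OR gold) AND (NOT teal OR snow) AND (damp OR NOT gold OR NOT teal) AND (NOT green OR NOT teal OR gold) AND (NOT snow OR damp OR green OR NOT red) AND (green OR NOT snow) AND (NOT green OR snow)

Suppose snow = false.
The clause (green) is unit, so green = true.
But (NOT green) is also a unit clause — contradiction.
So every satisfying assignment has snow = True.

True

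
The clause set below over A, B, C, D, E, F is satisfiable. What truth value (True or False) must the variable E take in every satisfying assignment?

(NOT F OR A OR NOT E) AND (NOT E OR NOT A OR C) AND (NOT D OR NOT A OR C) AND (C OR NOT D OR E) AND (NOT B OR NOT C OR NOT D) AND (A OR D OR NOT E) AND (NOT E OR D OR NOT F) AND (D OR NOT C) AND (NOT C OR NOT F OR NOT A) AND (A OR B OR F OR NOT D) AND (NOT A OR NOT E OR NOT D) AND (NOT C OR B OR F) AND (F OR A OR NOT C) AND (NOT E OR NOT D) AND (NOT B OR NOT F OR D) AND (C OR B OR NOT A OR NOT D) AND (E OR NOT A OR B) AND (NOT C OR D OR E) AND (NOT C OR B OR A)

Suppose E = true.
(NOT D) alone gives D = false.
(A) alone gives A = true.
(C) alone gives C = true.
But (NOT C) is also a unit clause — contradiction.
So every satisfying assignment has E = False.

False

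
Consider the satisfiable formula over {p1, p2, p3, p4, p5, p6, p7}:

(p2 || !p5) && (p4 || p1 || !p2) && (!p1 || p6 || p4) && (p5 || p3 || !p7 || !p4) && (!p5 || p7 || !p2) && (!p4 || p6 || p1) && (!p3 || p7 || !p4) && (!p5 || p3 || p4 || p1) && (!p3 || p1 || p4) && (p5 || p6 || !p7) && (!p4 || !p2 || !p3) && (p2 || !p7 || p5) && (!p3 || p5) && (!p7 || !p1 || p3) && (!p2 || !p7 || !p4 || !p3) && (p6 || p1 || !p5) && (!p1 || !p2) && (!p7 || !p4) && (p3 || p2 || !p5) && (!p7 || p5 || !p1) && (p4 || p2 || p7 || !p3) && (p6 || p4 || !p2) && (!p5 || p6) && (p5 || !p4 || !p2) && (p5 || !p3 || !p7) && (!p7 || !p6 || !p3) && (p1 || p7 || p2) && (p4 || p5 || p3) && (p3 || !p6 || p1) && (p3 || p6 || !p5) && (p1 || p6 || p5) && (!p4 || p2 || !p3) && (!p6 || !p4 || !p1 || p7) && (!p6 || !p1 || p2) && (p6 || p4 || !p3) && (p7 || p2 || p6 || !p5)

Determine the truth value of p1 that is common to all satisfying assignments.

True

Suppose p1 = false.
Suppose p2 = true.
Unit clause (p4) forces p4 = true.
Unit clause (p6) forces p6 = true.
Unit clause (!p3) forces p3 = false.
But (p3) is also a unit clause — contradiction.
That branch fails; take p2 = false instead.
Unit clause (!p5) forces p5 = false.
Unit clause (!p7) forces p7 = false.
But (p7) is also a unit clause — contradiction.
Either choice for p2 ends in contradiction.
So every satisfying assignment has p1 = True.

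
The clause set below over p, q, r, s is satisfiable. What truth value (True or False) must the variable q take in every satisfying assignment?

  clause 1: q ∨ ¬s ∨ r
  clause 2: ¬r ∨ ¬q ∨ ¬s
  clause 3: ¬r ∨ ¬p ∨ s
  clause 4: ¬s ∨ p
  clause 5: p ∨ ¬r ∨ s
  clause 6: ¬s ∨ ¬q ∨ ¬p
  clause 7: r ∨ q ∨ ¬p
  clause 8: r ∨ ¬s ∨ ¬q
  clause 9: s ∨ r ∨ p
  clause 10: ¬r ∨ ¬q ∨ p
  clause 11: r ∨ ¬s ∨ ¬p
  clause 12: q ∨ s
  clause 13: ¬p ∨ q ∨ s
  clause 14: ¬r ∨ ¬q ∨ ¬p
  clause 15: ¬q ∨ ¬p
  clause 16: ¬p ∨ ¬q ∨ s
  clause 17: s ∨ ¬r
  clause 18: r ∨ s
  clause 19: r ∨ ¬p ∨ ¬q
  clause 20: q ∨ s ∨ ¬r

Suppose q = True.
(¬p) alone gives p = False.
(¬s) alone gives s = False.
(¬r) alone gives r = False.
Now (r) is unsatisfied and unit — conflict.
So every satisfying assignment has q = False.

False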